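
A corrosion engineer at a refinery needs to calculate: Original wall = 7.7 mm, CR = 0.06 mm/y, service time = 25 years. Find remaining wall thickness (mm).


Remaining wall = original − CR × time
t = 7.7 − 0.06*25 = 7.7 − 1.5 = 6.2 mm

6.2 mm


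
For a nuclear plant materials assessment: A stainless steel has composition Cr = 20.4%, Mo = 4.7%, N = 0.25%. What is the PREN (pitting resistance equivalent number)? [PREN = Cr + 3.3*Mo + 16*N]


Apply the PREN formula: PREN = Cr + 3.3*Mo + 16*N
PREN = 20.4 + 3.3*4.7 + 16*0.25
PREN = 20.4 + 15.51 + 4.0 = 39.91

39.91


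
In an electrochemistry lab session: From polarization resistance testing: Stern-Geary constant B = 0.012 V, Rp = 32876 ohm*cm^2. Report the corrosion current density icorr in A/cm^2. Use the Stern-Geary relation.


Apply the Stern-Geary relation: icorr = B / Rp
icorr = 0.012 / 32876 = 3.65×10^-7 A/cm^2

3.65×10^-7 A/cm^2


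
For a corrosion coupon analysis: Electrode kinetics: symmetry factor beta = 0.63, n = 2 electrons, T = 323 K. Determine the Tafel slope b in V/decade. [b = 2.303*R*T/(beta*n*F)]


Apply the Tafel slope relation: b = 2.303*R*T/(beta*n*F)
Numerator: 2.303 * 8.314 * 323 = 6184.53
Denominator: 0.63 * 2 * 96485 = 121571.1
b = 6184.53 / 121571.1 = 0.051 V/decade

0.051 V/decade


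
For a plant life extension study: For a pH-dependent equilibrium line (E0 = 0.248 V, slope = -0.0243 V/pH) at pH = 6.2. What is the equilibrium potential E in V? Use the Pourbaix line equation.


Apply the Pourbaix line equation: E = E0 + slope*pH
E = 0.248 + (-0.0243)*6.2 = 0.248 + (-0.15066) = 0.09734 V
Rounded to 3 decimal places: E = 0.097 V

0.097 V


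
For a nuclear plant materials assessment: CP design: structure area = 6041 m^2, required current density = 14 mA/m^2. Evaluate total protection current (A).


I = area * current density, then convert mA → A (÷1000)
I = 6041 * 14 / 1000 = 84.57 A

84.57 A


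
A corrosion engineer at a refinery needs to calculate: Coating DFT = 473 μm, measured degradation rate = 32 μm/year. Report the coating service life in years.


Service life = thickness / degradation rate
Life = 473 / 32 = 14.8 years

14.8 years


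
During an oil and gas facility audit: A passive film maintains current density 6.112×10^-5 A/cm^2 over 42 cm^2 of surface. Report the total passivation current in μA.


I = i_pass * A, then convert A → μA (×10^6)
I = 6.112×10^-5 * 42 * 10^6 = 2567.04 μA

2567.04 μA


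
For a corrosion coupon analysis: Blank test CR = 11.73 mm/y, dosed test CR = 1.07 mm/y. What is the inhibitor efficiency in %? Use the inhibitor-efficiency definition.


Apply the inhibitor-efficiency definition: IE = (CR_blank − CR_inh)/CR_blank × 100
IE = (11.73 − 1.07) / 11.73 × 100
IE = 10.66 / 11.73 × 100 = 90.9 %

90.9 %


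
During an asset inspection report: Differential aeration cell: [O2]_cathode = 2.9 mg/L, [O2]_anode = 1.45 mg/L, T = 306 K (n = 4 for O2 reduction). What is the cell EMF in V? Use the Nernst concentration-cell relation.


Apply the Nernst concentration-cell relation: E = (RT/nF)*ln(C_cathode/C_anode)
RT/nF = 8.314*306/(4*96485) = 0.00659192 V
ln(2.9/1.45) = 0.69315
E = 0.00659192 * 0.69315 = 0.00457 V

0.00457 V


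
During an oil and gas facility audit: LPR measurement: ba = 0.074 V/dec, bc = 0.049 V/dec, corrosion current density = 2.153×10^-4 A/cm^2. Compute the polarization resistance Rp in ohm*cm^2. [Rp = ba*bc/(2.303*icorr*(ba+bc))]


Apply the Stern-Geary equation: Rp = ba*bc / (2.303*icorr*(ba+bc))
ba*bc = 0.074*0.049 = 0.003626
ba+bc = 0.123; 2.303*icorr*(ba+bc) = 2.303*2.153×10^-4*0.123 = 6.0987816×10^-5
Rp = 0.003626 / 6.0987816×10^-5 = 59.5 ohm*cm^2

59.5 ohm*cm^2


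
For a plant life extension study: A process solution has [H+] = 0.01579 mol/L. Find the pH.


pH = −log10[H+]
pH = −log10(0.01579) = 1.8

1.8


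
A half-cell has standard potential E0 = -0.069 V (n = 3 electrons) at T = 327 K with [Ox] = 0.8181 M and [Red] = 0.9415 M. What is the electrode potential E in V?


Apply the Nernst equation: E = E0 + (RT/nF)*ln([Ox]/[Red])
Step 1: RT/nF = 8.314*327/(3*96485) = 0.0093924 V
Step 2: [Ox]/[Red] = 0.8181/0.9415 = 0.868933
Step 3: ln(0.868933) = -0.140489
Step 4: correction = 0.0093924 * -0.140489 = -0.0013 V
E = -0.069 + -0.0013 = -0.0703 V

-0.0703 V


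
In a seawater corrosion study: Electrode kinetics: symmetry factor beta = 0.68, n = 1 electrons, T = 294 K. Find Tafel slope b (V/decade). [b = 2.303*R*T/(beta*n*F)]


Apply the Tafel slope relation: b = 2.303*R*T/(beta*n*F)
Numerator: 2.303 * 8.314 * 294 = 5629.26
Denominator: 0.68 * 1 * 96485 = 65609.8
b = 5629.26 / 65609.8 = 0.0858 V/decade

0.0858 V/decade


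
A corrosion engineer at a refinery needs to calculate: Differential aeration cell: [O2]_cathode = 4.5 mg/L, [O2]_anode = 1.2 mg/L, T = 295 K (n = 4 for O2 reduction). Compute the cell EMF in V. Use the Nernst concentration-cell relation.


Apply the Nernst concentration-cell relation: E = (RT/nF)*ln(C_cathode/C_anode)
RT/nF = 8.314*295/(4*96485) = 0.00635495 V
ln(4.5/1.2) = 1.32176
E = 0.00635495 * 1.32176 = 0.0084 V

0.0084 V


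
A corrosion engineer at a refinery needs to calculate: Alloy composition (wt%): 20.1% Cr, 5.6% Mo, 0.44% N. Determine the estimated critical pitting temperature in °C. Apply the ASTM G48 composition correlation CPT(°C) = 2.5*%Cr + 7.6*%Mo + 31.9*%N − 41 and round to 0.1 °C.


Apply the ASTM G48 empirical CPT estimate: CPT(°C) = 2.5*%Cr + 7.6*%Mo + 31.9*%N − 41
2.5*20.1 = 50.25; 7.6*5.6 = 42.56; 31.9*0.44 = 14.036
CPT = 50.25 + 42.56 + 14.036 − 41 = 65.846 °C
Rounded to 0.1 °C: CPT ≈ 65.8 °C

65.8 °C


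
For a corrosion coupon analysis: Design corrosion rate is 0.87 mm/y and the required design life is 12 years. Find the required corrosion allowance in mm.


Corrosion allowance = CR × design life
CA = 0.87 * 12 = 10.44 mm

10.44 mm


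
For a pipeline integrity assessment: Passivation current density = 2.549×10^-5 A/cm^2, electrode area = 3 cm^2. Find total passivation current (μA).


I = i_pass * A, then convert A → μA (×10^6)
I = 2.549×10^-5 * 3 * 10^6 = 76.47 μA

76.47 μA


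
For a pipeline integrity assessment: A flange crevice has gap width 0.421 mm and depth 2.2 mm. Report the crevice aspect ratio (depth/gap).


Aspect ratio = depth / gap
Ratio = 2.2 / 0.421 = 5.2

5.2


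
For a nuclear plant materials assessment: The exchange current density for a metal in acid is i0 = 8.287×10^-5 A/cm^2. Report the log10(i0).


i0 = 8.287×10^-5 A/cm^2
log10(i0) = -4.082

-4.082


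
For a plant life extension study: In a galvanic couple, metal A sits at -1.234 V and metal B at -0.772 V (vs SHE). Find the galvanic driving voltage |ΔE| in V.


Driving voltage is the absolute potential difference.
|ΔE| = |-1.234 − (-0.772)| = 0.462 V

0.462 V


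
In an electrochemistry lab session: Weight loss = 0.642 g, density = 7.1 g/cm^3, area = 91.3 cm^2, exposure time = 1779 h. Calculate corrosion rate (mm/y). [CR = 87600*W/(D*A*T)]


Apply the mm/y weight-loss relation: CR = 87600 * W / (D * A * T)
Numerator: 87600 * 0.642 = 56239.2
Denominator: 7.1 * 91.3 * 1779 = 1153201.17
CR = 56239.2 / 1153201.17 = 0.04877 mm/y

0.04877 mm/y


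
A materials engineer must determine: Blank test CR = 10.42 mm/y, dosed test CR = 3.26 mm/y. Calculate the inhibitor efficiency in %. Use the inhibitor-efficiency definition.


Apply the inhibitor-efficiency definition: IE = (CR_blank − CR_inh)/CR_blank × 100
IE = (10.42 − 3.26) / 10.42 × 100
IE = 7.16 / 10.42 × 100 = 68.7 %

68.7 %


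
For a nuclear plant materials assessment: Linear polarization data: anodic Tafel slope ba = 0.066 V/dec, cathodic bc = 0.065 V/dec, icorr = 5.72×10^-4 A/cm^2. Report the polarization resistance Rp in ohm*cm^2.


Apply the Stern-Geary equation: Rp = ba*bc / (2.303*icorr*(ba+bc))
ba*bc = 0.066*0.065 = 0.00429
ba+bc = 0.131; 2.303*icorr*(ba+bc) = 2.303*5.72×10^-4*0.131 = 1.725684×10^-4
Rp = 0.00429 / 1.725684×10^-4 = 24.86 ohm*cm^2

24.86 ohm*cm^2


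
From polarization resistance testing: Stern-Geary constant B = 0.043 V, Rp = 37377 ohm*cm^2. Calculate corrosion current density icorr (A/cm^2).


Apply the Stern-Geary relation: icorr = B / Rp
icorr = 0.043 / 37377 = 1.15×10^-6 A/cm^2

1.15×10^-6 A/cm^2


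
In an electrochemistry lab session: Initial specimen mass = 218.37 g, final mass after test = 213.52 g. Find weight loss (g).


Weight loss = initial − final
WL = 218.37 − 213.52 = 4.85 g

4.85 g


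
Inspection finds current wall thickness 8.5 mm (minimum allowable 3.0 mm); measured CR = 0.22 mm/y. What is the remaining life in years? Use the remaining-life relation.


Apply the remaining-life relation: RL = (t_current − t_min) / CR
RL = (8.5 − 3.0) / 0.22 = 5.5 / 0.22 = 25.0 years

25.0 years


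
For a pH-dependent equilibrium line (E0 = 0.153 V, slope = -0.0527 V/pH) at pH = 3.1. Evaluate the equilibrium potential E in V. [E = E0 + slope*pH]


Apply the Pourbaix line equation: E = E0 + slope*pH
E = 0.153 + (-0.0527)*3.1 = 0.153 + (-0.16337) = -0.01037 V
Rounded to 4 decimal places: E = -0.0104 V

-0.0104 V


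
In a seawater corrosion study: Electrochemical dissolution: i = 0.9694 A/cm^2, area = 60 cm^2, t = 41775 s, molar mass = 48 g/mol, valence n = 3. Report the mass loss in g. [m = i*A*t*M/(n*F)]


Apply Faraday's law: m = i*A*t*M / (n*F)
Total charge passed Q = i*A*t = 0.9694*60*41775 = 2429801.1 C
m = Q*M/(n*F) = 2429801.1*48/(3*96485) = 402.9312 g

402.9312 g


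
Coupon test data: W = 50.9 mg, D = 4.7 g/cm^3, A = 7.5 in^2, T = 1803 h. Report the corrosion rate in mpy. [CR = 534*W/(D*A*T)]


Apply the mpy weight-loss relation: CR = 534 * W / (D * A * T)
Numerator: 534 * 50.9 = 27180.6
Denominator: 4.7 * 7.5 * 1803 = 63555.75
CR = 27180.6 / 63555.75 = 0.4277 mpy

0.4277 mpy


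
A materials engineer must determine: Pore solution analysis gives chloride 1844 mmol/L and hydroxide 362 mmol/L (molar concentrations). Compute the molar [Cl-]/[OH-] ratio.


Threshold parameter = [Cl-] / [OH-] (molar basis; both in mmol/L, so units cancel)
Ratio = 1844 / 362 = 5.09

5.09


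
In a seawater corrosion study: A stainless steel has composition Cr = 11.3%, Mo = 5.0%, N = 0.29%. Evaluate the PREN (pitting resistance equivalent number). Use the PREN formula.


Apply the PREN formula: PREN = Cr + 3.3*Mo + 16*N
PREN = 11.3 + 3.3*5.0 + 16*0.29
PREN = 11.3 + 16.5 + 4.64 = 32.44

32.44


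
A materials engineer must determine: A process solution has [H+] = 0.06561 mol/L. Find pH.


pH = −log10[H+]
pH = −log10(0.06561) = 1.18

1.18


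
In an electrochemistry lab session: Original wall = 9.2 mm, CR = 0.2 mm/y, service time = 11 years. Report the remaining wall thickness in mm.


Remaining wall = original − CR × time
t = 9.2 − 0.2*11 = 9.2 − 2.2 = 7.0 mm

7.0 mm


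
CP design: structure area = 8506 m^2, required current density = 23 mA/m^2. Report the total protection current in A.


I = area * current density, then convert mA → A (÷1000)
I = 8506 * 23 / 1000 = 195.64 A

195.64 A


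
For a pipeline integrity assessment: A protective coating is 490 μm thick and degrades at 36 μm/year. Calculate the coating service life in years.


Service life = thickness / degradation rate
Life = 490 / 36 = 13.6 years

13.6 years


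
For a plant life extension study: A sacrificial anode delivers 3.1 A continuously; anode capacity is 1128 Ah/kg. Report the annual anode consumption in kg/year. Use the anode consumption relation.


Annual consumption = current * hours per year / capacity
Rate = 3.1 * 8760 / 1128 = 24.1 kg/year

24.1 kg/year


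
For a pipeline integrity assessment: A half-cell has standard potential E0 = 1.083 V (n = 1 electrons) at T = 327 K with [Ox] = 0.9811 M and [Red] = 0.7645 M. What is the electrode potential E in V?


Apply the Nernst equation: E = E0 + (RT/nF)*ln([Ox]/[Red])
Step 1: RT/nF = 8.314*327/(1*96485) = 0.02817721 V
Step 2: [Ox]/[Red] = 0.9811/0.7645 = 1.283322
Step 3: ln(1.283322) = 0.249452
Step 4: correction = 0.02817721 * 0.249452 = 0.007 V
E = 1.083 + 0.007 = 1.09 V

1.09 V


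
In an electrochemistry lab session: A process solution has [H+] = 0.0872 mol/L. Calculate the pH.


pH = −log10[H+]
pH = −log10(0.0872) = 1.06

1.06


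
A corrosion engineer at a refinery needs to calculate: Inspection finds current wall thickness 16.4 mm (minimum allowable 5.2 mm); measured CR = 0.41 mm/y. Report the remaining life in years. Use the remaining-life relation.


Apply the remaining-life relation: RL = (t_current − t_min) / CR
RL = (16.4 − 5.2) / 0.41 = 11.2 / 0.41 = 27.3 years

27.3 years


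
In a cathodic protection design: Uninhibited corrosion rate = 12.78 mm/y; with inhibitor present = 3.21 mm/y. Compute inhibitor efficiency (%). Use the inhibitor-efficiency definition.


Apply the inhibitor-efficiency definition: IE = (CR_blank − CR_inh)/CR_blank × 100
IE = (12.78 − 3.21) / 12.78 × 100
IE = 9.57 / 12.78 × 100 = 74.9 %

74.9 %


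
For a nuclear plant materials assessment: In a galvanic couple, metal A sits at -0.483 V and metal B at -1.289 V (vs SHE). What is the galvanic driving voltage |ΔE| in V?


Driving voltage is the absolute potential difference.
|ΔE| = |-0.483 − (-1.289)| = 0.806 V

0.806 V


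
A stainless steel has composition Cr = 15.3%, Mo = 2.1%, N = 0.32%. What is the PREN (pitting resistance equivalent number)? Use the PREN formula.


Apply the PREN formula: PREN = Cr + 3.3*Mo + 16*N
PREN = 15.3 + 3.3*2.1 + 16*0.32
PREN = 15.3 + 6.93 + 5.12 = 27.35

27.35


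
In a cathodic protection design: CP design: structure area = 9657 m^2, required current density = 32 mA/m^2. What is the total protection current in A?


I = area * current density, then convert mA → A (÷1000)
I = 9657 * 32 / 1000 = 309.02 A

309.02 A


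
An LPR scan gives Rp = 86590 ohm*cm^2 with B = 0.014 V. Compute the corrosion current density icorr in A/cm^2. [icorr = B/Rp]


Apply the Stern-Geary relation: icorr = B / Rp
icorr = 0.014 / 86590 = 1.617×10^-7 A/cm^2

1.617×10^-7 A/cm^2


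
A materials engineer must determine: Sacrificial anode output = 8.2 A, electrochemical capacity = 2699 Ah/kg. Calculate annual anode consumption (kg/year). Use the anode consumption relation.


Annual consumption = current * hours per year / capacity
Rate = 8.2 * 8760 / 2699 = 26.6 kg/year

26.6 kg/year


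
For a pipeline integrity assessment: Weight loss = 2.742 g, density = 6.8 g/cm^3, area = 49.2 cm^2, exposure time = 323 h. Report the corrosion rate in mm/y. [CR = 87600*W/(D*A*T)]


Apply the mm/y weight-loss relation: CR = 87600 * W / (D * A * T)
Numerator: 87600 * 2.742 = 240199.2
Denominator: 6.8 * 49.2 * 323 = 108062.88
CR = 240199.2 / 108062.88 = 2.22277 mm/y

2.22277 mm/y


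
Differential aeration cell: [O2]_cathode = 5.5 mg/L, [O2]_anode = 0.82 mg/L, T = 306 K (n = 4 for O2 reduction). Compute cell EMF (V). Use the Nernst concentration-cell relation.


Apply the Nernst concentration-cell relation: E = (RT/nF)*ln(C_cathode/C_anode)
RT/nF = 8.314*306/(4*96485) = 0.00659192 V
ln(5.5/0.82) = 1.9032
E = 0.00659192 * 1.9032 = 0.01255 V

0.01255 V


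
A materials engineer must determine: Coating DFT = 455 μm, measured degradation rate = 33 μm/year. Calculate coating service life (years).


Service life = thickness / degradation rate
Life = 455 / 33 = 13.8 years

13.8 years


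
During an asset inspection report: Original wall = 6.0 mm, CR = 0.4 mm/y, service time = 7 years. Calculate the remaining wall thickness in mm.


Remaining wall = original − CR × time
t = 6.0 − 0.4*7 = 6.0 − 2.8 = 3.2 mm

3.2 mm


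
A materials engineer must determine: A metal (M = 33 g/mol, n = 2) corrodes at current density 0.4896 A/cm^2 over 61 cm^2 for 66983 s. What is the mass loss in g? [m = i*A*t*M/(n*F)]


Apply Faraday's law: m = i*A*t*M / (n*F)
Total charge passed Q = i*A*t = 0.4896*61*66983 = 2000487.4848 C
m = Q*M/(n*F) = 2000487.4848*33/(2*96485) = 342.105 g

342.105 g


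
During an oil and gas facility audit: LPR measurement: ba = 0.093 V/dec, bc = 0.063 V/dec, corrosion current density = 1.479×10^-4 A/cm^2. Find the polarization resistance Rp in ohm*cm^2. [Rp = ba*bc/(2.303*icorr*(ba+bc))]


Apply the Stern-Geary equation: Rp = ba*bc / (2.303*icorr*(ba+bc))
ba*bc = 0.093*0.063 = 0.005859
ba+bc = 0.156; 2.303*icorr*(ba+bc) = 2.303*1.479×10^-4*0.156 = 5.3135737×10^-5
Rp = 0.005859 / 5.3135737×10^-5 = 110.3 ohm*cm^2

110.3 ohm*cm^2


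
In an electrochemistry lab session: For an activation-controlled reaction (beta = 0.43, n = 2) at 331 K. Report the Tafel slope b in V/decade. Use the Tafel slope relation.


Apply the Tafel slope relation: b = 2.303*R*T/(beta*n*F)
Numerator: 2.303 * 8.314 * 331 = 6337.7
Denominator: 0.43 * 2 * 96485 = 82977.1
b = 6337.7 / 82977.1 = 0.076 V/decade

0.076 V/decade


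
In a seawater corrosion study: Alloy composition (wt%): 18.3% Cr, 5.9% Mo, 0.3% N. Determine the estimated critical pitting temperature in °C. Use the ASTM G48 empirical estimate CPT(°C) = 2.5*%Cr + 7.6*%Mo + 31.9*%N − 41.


Apply the ASTM G48 empirical CPT estimate: CPT(°C) = 2.5*%Cr + 7.6*%Mo + 31.9*%N − 41
2.5*18.3 = 45.75; 7.6*5.9 = 44.84; 31.9*0.3 = 9.57
CPT = 45.75 + 44.84 + 9.57 − 41 = 59.16 °C
Rounded to 0.1 °C: CPT ≈ 59.2 °C

59.2 °C


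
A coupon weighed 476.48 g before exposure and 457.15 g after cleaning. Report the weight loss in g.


Weight loss = initial − final
WL = 476.48 − 457.15 = 19.33 g

19.33 g


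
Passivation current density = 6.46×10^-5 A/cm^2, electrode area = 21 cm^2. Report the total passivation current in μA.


I = i_pass * A, then convert A → μA (×10^6)
I = 6.46×10^-5 * 21 * 10^6 = 1356.6 μA

1356.6 μA


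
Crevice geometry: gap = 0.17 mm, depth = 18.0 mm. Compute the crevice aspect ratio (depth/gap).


Aspect ratio = depth / gap
Ratio = 18.0 / 0.17 = 105.9

105.9


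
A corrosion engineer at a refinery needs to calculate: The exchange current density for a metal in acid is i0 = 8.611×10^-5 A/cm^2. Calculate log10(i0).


i0 = 8.611×10^-5 A/cm^2
log10(i0) = -4.065

-4.065


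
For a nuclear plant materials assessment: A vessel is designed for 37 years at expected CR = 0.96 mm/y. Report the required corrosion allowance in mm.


Corrosion allowance = CR × design life
CA = 0.96 * 37 = 35.52 mm

35.52 mm


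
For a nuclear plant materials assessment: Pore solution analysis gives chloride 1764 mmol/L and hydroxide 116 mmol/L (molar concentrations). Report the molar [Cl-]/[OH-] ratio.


Threshold parameter = [Cl-] / [OH-] (molar basis; both in mmol/L, so units cancel)
Ratio = 1764 / 116 = 15.21

15.21


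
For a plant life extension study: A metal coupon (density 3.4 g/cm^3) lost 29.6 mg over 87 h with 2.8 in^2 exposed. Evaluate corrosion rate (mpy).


Apply the mpy weight-loss relation: CR = 534 * W / (D * A * T)
Numerator: 534 * 29.6 = 15806.4
Denominator: 3.4 * 2.8 * 87 = 828.24
CR = 15806.4 / 828.24 = 19.08432 mpy

19.08432 mpy


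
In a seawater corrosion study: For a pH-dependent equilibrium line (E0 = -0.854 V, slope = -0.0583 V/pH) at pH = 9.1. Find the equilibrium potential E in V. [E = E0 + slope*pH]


Apply the Pourbaix line equation: E = E0 + slope*pH
E = -0.854 + (-0.0583)*9.1 = -0.854 + (-0.53053) = -1.38453 V
Rounded to 3 decimal places: E = -1.385 V

-1.385 V


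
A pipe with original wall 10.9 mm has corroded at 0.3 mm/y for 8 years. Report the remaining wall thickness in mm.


Remaining wall = original − CR × time
t = 10.9 − 0.3*8 = 10.9 − 2.4 = 8.5 mm

8.5 mm


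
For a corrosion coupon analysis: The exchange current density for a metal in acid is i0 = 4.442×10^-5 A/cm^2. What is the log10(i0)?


i0 = 4.442×10^-5 A/cm^2
log10(i0) = -4.352

-4.352


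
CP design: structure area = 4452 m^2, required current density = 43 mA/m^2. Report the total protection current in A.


I = area * current density, then convert mA → A (÷1000)
I = 4452 * 43 / 1000 = 191.44 A

191.44 A


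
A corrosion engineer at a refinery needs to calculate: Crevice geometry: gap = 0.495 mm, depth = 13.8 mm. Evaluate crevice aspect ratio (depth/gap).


Aspect ratio = depth / gap
Ratio = 13.8 / 0.495 = 27.9

27.9


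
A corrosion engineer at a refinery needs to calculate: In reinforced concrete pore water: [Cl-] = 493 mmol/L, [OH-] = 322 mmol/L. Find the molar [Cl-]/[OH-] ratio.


Threshold parameter = [Cl-] / [OH-] (molar basis; both in mmol/L, so units cancel)
Ratio = 493 / 322 = 1.53

1.53


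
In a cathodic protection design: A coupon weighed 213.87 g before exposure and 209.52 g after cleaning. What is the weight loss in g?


Weight loss = initial − final
WL = 213.87 − 209.52 = 4.35 g

4.35 g


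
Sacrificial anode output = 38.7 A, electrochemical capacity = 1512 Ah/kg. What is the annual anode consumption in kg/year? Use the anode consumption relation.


Annual consumption = current * hours per year / capacity
Rate = 38.7 * 8760 / 1512 = 224.2 kg/year

224.2 kg/year


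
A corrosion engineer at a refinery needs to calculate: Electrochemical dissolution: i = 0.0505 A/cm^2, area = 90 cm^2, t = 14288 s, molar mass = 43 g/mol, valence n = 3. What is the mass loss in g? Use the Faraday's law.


Apply Faraday's law: m = i*A*t*M / (n*F)
Total charge passed Q = i*A*t = 0.0505*90*14288 = 64938.96 C
m = Q*M/(n*F) = 64938.96*43/(3*96485) = 9.647 g

9.647 g


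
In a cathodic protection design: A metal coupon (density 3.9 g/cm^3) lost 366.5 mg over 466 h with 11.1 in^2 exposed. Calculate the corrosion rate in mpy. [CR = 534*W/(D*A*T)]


Apply the mpy weight-loss relation: CR = 534 * W / (D * A * T)
Numerator: 534 * 366.5 = 195711.0
Denominator: 3.9 * 11.1 * 466 = 20173.14
CR = 195711.0 / 20173.14 = 9.70156 mpy

9.70156 mpy


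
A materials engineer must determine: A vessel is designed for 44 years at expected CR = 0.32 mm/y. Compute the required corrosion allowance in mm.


Corrosion allowance = CR × design life
CA = 0.32 * 44 = 14.08 mm

14.08 mm


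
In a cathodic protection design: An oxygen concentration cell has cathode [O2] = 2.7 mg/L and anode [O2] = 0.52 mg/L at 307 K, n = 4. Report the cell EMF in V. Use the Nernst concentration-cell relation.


Apply the Nernst concentration-cell relation: E = (RT/nF)*ln(C_cathode/C_anode)
RT/nF = 8.314*307/(4*96485) = 0.00661346 V
ln(2.7/0.52) = 1.64718
E = 0.00661346 * 1.64718 = 0.01089 V

0.01089 V


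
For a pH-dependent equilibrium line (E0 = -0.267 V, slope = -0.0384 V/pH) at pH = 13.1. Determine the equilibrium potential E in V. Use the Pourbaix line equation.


Apply the Pourbaix line equation: E = E0 + slope*pH
E = -0.267 + (-0.0384)*13.1 = -0.267 + (-0.50304) = -0.77004 V
Rounded to 3 decimal places: E = -0.770 V

-0.770 V


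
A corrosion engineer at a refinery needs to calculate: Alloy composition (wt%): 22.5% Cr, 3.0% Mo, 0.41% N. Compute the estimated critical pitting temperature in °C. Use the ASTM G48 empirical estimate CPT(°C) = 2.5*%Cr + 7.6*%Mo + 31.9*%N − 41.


Apply the ASTM G48 empirical CPT estimate: CPT(°C) = 2.5*%Cr + 7.6*%Mo + 31.9*%N − 41
2.5*22.5 = 56.25; 7.6*3.0 = 22.8; 31.9*0.41 = 13.079
CPT = 56.25 + 22.8 + 13.079 − 41 = 51.129 °C
Rounded to 0.1 °C: CPT ≈ 51.1 °C

51.1 °C


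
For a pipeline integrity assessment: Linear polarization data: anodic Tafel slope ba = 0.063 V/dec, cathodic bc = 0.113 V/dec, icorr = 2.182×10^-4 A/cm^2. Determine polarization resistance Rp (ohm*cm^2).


Apply the Stern-Geary equation: Rp = ba*bc / (2.303*icorr*(ba+bc))
ba*bc = 0.063*0.113 = 0.007119
ba+bc = 0.176; 2.303*icorr*(ba+bc) = 2.303*2.182×10^-4*0.176 = 8.844257×10^-5
Rp = 0.007119 / 8.844257×10^-5 = 80.49 ohm*cm^2

80.49 ohm*cm^2


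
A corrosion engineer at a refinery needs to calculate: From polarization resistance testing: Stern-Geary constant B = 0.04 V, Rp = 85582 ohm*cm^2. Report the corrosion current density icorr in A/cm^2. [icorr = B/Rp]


Apply the Stern-Geary relation: icorr = B / Rp
icorr = 0.04 / 85582 = 4.674×10^-7 A/cm^2

4.674×10^-7 A/cm^2


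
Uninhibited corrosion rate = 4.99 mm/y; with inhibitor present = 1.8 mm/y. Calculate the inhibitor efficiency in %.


Apply the inhibitor-efficiency definition: IE = (CR_blank − CR_inh)/CR_blank × 100
IE = (4.99 − 1.8) / 4.99 × 100
IE = 3.19 / 4.99 × 100 = 63.9 %

63.9 %


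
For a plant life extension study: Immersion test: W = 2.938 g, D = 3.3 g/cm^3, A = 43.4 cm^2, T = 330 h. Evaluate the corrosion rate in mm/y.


Apply the mm/y weight-loss relation: CR = 87600 * W / (D * A * T)
Numerator: 87600 * 2.938 = 257368.8
Denominator: 3.3 * 43.4 * 330 = 47262.6
CR = 257368.8 / 47262.6 = 5.445507 mm/y

5.445507 mm/y


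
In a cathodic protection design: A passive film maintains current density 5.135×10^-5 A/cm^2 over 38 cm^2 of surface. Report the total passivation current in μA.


I = i_pass * A, then convert A → μA (×10^6)
I = 5.135×10^-5 * 38 * 10^6 = 1951.3 μA

1951.3 μA


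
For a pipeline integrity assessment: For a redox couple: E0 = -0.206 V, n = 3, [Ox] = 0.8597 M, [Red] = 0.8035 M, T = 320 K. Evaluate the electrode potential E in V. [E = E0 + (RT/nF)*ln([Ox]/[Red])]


Apply the Nernst equation: E = E0 + (RT/nF)*ln([Ox]/[Red])
Step 1: RT/nF = 8.314*320/(3*96485) = 0.00919134 V
Step 2: [Ox]/[Red] = 0.8597/0.8035 = 1.069944
Step 3: ln(1.069944) = 0.067606
Step 4: correction = 0.00919134 * 0.067606 = 0.001 V
E = -0.206 + 0.001 = -0.205 V

-0.205 V


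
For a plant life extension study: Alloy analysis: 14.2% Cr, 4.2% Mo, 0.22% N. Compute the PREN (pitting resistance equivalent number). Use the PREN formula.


Apply the PREN formula: PREN = Cr + 3.3*Mo + 16*N
PREN = 14.2 + 3.3*4.2 + 16*0.22
PREN = 14.2 + 13.86 + 3.52 = 31.58

31.58


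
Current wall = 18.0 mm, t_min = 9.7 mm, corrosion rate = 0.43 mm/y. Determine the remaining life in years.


Apply the remaining-life relation: RL = (t_current − t_min) / CR
RL = (18.0 − 9.7) / 0.43 = 8.3 / 0.43 = 19.3 years

19.3 years


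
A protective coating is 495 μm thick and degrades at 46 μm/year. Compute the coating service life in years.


Service life = thickness / degradation rate
Life = 495 / 46 = 10.8 years

10.8 years


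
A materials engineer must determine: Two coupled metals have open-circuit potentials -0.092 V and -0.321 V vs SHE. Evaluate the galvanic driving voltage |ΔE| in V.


Driving voltage is the absolute potential difference.
|ΔE| = |-0.092 − (-0.321)| = 0.229 V

0.229 V


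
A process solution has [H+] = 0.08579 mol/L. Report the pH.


pH = −log10[H+]
pH = −log10(0.08579) = 1.07

1.07


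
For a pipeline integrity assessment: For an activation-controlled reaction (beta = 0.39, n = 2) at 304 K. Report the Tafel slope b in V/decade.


Apply the Tafel slope relation: b = 2.303*R*T/(beta*n*F)
Numerator: 2.303 * 8.314 * 304 = 5820.73
Denominator: 0.39 * 2 * 96485 = 75258.3
b = 5820.73 / 75258.3 = 0.077 V/decade

0.077 V/decade


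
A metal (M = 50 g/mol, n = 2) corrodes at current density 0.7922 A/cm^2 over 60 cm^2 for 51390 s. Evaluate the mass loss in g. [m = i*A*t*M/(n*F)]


Apply Faraday's law: m = i*A*t*M / (n*F)
Total charge passed Q = i*A*t = 0.7922*60*51390 = 2442669.48 C
m = Q*M/(n*F) = 2442669.48*50/(2*96485) = 632.91431 g

632.91431 g


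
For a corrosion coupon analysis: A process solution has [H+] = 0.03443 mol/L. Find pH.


pH = −log10[H+]
pH = −log10(0.03443) = 1.46

1.46


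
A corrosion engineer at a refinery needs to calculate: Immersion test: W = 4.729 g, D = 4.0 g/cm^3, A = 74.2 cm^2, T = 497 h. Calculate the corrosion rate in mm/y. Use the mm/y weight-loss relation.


Apply the mm/y weight-loss relation: CR = 87600 * W / (D * A * T)
Numerator: 87600 * 4.729 = 414260.4
Denominator: 4.0 * 74.2 * 497 = 147509.6
CR = 414260.4 / 147509.6 = 2.80836 mm/y

2.80836 mm/y


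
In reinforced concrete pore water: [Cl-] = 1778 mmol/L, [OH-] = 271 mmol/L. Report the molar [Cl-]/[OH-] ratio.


Threshold parameter = [Cl-] / [OH-] (molar basis; both in mmol/L, so units cancel)
Ratio = 1778 / 271 = 6.56

6.56


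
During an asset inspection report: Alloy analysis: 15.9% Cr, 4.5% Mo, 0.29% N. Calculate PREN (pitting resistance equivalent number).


Apply the PREN formula: PREN = Cr + 3.3*Mo + 16*N
PREN = 15.9 + 3.3*4.5 + 16*0.29
PREN = 15.9 + 14.85 + 4.64 = 35.39

35.39


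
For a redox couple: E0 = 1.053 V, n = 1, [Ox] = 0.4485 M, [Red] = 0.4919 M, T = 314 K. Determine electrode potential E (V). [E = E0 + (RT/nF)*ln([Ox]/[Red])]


Apply the Nernst equation: E = E0 + (RT/nF)*ln([Ox]/[Red])
Step 1: RT/nF = 8.314*314/(1*96485) = 0.02705701 V
Step 2: [Ox]/[Red] = 0.4485/0.4919 = 0.911771
Step 3: ln(0.911771) = -0.092366
Step 4: correction = 0.02705701 * -0.092366 = -0.002 V
E = 1.053 + -0.002 = 1.051 V

1.051 V


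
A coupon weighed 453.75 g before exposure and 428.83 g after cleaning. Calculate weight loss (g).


Weight loss = initial − final
WL = 453.75 − 428.83 = 24.92 g

24.92 g


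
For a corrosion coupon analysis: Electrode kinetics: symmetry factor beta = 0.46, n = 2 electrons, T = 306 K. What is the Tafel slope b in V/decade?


Apply the Tafel slope relation: b = 2.303*R*T/(beta*n*F)
Numerator: 2.303 * 8.314 * 306 = 5859.03
Denominator: 0.46 * 2 * 96485 = 88766.2
b = 5859.03 / 88766.2 = 0.066 V/decade

0.066 V/decade


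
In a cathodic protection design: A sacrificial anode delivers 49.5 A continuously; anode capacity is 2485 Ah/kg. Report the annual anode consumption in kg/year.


Annual consumption = current * hours per year / capacity
Rate = 49.5 * 8760 / 2485 = 174.5 kg/year

174.5 kg/year


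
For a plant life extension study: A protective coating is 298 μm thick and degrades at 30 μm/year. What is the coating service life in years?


Service life = thickness / degradation rate
Life = 298 / 30 = 9.9 years

9.9 years


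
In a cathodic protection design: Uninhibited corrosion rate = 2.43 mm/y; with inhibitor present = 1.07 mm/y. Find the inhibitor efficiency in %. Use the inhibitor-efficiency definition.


Apply the inhibitor-efficiency definition: IE = (CR_blank − CR_inh)/CR_blank × 100
IE = (2.43 − 1.07) / 2.43 × 100
IE = 1.36 / 2.43 × 100 = 56.0 %

56.0 %


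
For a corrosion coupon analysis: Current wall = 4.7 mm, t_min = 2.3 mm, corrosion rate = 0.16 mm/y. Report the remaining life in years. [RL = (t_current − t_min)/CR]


Apply the remaining-life relation: RL = (t_current − t_min) / CR
RL = (4.7 − 2.3) / 0.16 = 2.4 / 0.16 = 15.0 years

15.0 years


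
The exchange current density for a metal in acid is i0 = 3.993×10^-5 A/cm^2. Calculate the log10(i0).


i0 = 3.993×10^-5 A/cm^2
log10(i0) = -4.399

-4.399


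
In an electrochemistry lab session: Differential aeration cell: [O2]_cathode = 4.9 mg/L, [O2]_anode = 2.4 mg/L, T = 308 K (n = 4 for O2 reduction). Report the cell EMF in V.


Apply the Nernst concentration-cell relation: E = (RT/nF)*ln(C_cathode/C_anode)
RT/nF = 8.314*308/(4*96485) = 0.006635 V
ln(4.9/2.4) = 0.71377
E = 0.006635 * 0.71377 = 0.00474 V

0.00474 V


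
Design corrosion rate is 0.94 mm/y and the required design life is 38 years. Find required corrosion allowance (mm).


Corrosion allowance = CR × design life
CA = 0.94 * 38 = 35.72 mm

35.72 mm


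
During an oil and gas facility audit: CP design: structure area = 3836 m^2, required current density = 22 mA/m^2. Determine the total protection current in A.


I = area * current density, then convert mA → A (÷1000)
I = 3836 * 22 / 1000 = 84.39 A

84.39 A


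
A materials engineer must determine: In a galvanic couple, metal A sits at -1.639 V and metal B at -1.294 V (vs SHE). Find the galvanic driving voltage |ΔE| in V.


Driving voltage is the absolute potential difference.
|ΔE| = |-1.639 − (-1.294)| = 0.345 V

0.345 V


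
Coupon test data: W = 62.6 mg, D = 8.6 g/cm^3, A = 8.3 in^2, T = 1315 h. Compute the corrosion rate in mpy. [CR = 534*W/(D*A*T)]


Apply the mpy weight-loss relation: CR = 534 * W / (D * A * T)
Numerator: 534 * 62.6 = 33428.4
Denominator: 8.6 * 8.3 * 1315 = 93864.7
CR = 33428.4 / 93864.7 = 0.3561 mpy

0.3561 mpy


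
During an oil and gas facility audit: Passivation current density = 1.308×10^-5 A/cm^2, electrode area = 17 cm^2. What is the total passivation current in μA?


I = i_pass * A, then convert A → μA (×10^6)
I = 1.308×10^-5 * 17 * 10^6 = 222.36 μA

222.36 μA


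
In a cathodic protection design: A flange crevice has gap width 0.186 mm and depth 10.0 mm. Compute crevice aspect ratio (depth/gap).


Aspect ratio = depth / gap
Ratio = 10.0 / 0.186 = 53.8

53.8


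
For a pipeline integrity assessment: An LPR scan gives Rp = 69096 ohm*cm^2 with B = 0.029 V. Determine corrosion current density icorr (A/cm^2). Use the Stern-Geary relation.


Apply the Stern-Geary relation: icorr = B / Rp
icorr = 0.029 / 69096 = 4.197×10^-7 A/cm^2

4.197×10^-7 A/cm^2


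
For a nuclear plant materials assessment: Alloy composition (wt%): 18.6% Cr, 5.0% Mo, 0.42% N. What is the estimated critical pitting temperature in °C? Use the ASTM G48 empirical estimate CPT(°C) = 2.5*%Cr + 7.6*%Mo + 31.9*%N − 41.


Apply the ASTM G48 empirical CPT estimate: CPT(°C) = 2.5*%Cr + 7.6*%Mo + 31.9*%N − 41
2.5*18.6 = 46.5; 7.6*5.0 = 38; 31.9*0.42 = 13.398
CPT = 46.5 + 38 + 13.398 − 41 = 56.898 °C
Rounded to 0.1 °C: CPT ≈ 56.9 °C

56.9 °C


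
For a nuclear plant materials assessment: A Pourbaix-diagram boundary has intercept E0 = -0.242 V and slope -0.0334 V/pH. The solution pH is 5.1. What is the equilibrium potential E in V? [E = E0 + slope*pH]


Apply the Pourbaix line equation: E = E0 + slope*pH
E = -0.242 + (-0.0334)*5.1 = -0.242 + (-0.17034) = -0.41234 V
Rounded to 3 decimal places: E = -0.412 V

-0.412 V


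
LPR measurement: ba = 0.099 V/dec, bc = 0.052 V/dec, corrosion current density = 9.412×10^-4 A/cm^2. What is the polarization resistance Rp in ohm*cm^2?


Apply the Stern-Geary equation: Rp = ba*bc / (2.303*icorr*(ba+bc))
ba*bc = 0.099*0.052 = 0.005148
ba+bc = 0.151; 2.303*icorr*(ba+bc) = 2.303*9.412×10^-4*0.151 = 3.2730512×10^-4
Rp = 0.005148 / 3.2730512×10^-4 = 15.7 ohm*cm^2

15.7 ohm*cm^2


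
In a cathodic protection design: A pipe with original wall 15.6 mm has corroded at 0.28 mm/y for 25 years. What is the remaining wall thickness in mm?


Remaining wall = original − CR × time
t = 15.6 − 0.28*25 = 15.6 − 7.0 = 8.6 mm

8.6 mm


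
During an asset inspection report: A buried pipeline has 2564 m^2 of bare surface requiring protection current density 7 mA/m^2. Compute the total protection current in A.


I = area * current density, then convert mA → A (÷1000)
I = 2564 * 7 / 1000 = 17.95 A

17.95 A


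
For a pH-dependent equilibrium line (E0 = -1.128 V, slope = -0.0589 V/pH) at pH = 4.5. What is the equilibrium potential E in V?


Apply the Pourbaix line equation: E = E0 + slope*pH
E = -1.128 + (-0.0589)*4.5 = -1.128 + (-0.26505) = -1.39305 V
Rounded to 4 decimal places: E = -1.3931 V

-1.3931 V


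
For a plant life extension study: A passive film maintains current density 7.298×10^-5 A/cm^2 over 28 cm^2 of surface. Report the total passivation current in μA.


I = i_pass * A, then convert A → μA (×10^6)
I = 7.298×10^-5 * 28 * 10^6 = 2043.44 μA

2043.44 μA


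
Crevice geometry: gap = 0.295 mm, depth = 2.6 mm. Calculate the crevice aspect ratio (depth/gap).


Aspect ratio = depth / gap
Ratio = 2.6 / 0.295 = 8.8

8.8


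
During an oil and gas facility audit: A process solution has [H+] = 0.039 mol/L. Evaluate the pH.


pH = −log10[H+]
pH = −log10(0.039) = 1.41

1.41


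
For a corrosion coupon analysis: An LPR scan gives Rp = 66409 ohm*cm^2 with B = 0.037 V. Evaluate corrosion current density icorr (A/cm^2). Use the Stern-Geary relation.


Apply the Stern-Geary relation: icorr = B / Rp
icorr = 0.037 / 66409 = 5.572×10^-7 A/cm^2

5.572×10^-7 A/cm^2


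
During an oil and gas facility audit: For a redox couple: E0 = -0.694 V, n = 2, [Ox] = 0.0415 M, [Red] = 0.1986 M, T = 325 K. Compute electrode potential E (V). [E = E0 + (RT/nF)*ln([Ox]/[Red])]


Apply the Nernst equation: E = E0 + (RT/nF)*ln([Ox]/[Red])
Step 1: RT/nF = 8.314*325/(2*96485) = 0.01400244 V
Step 2: [Ox]/[Red] = 0.0415/0.1986 = 0.208963
Step 3: ln(0.208963) = -1.565598
Step 4: correction = 0.01400244 * -1.565598 = -0.022 V
E = -0.694 + -0.022 = -0.716 V

-0.716 V


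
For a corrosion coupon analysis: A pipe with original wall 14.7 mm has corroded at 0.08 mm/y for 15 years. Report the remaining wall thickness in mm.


Remaining wall = original − CR × time
t = 14.7 − 0.08*15 = 14.7 − 1.2 = 13.5 mm

13.5 mm


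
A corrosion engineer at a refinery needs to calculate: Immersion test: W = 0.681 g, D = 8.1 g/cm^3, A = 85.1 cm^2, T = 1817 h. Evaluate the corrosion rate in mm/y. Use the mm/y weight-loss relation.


Apply the mm/y weight-loss relation: CR = 87600 * W / (D * A * T)
Numerator: 87600 * 0.681 = 59655.6
Denominator: 8.1 * 85.1 * 1817 = 1252476.27
CR = 59655.6 / 1252476.27 = 0.04763 mm/y

0.04763 mm/y


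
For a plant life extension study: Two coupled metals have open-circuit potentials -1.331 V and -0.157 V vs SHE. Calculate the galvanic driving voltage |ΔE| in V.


Driving voltage is the absolute potential difference.
|ΔE| = |-1.331 − (-0.157)| = 1.174 V

1.174 V


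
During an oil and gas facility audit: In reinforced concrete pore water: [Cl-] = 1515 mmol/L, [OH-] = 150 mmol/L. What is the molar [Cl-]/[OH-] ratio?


Threshold parameter = [Cl-] / [OH-] (molar basis; both in mmol/L, so units cancel)
Ratio = 1515 / 150 = 10.1

10.1


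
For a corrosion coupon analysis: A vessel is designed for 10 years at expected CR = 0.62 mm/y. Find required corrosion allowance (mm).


Corrosion allowance = CR × design life
CA = 0.62 * 10 = 6.2 mm

6.2 mm


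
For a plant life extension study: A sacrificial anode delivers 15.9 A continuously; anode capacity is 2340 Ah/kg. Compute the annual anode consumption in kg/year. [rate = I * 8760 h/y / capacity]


Annual consumption = current * hours per year / capacity
Rate = 15.9 * 8760 / 2340 = 59.5 kg/year

59.5 kg/year


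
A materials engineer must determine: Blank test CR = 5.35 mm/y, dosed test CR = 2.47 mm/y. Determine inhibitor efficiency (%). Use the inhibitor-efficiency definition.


Apply the inhibitor-efficiency definition: IE = (CR_blank − CR_inh)/CR_blank × 100
IE = (5.35 − 2.47) / 5.35 × 100
IE = 2.88 / 5.35 × 100 = 53.8 %

53.8 %


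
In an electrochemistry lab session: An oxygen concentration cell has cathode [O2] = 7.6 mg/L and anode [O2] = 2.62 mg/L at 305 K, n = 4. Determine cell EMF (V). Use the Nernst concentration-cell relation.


Apply the Nernst concentration-cell relation: E = (RT/nF)*ln(C_cathode/C_anode)
RT/nF = 8.314*305/(4*96485) = 0.00657037 V
ln(7.6/2.62) = 1.06497
E = 0.00657037 * 1.06497 = 0.007 V

0.007 V


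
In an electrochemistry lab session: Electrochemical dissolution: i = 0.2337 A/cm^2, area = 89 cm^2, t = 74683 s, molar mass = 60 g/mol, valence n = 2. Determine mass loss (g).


Apply Faraday's law: m = i*A*t*M / (n*F)
Total charge passed Q = i*A*t = 0.2337*89*74683 = 1553354.1219 C
m = Q*M/(n*F) = 1553354.1219*60/(2*96485) = 482.9831 g

482.9831 g


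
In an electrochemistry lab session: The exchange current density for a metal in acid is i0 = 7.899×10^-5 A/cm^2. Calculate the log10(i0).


i0 = 7.899×10^-5 A/cm^2
log10(i0) = -4.102

-4.102


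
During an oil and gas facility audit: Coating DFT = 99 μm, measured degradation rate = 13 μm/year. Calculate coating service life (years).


Service life = thickness / degradation rate
Life = 99 / 13 = 7.6 years

7.6 years
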